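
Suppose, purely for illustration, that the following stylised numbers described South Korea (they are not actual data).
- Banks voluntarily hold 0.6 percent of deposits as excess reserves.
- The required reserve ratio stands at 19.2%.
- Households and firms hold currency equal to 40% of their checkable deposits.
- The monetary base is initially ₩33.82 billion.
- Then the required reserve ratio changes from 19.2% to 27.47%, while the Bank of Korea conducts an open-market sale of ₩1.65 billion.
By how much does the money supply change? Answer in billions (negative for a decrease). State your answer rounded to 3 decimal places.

Before: m₁ = (1 + 0.4) / (0.192 + 0.006 + 0.4) ≈ 2.341137, MB₁ = 33.82, so M₁ = 2.341137 × 33.82 ≈ 79.1773 billion.
After: m₂ = (1 + 0.4) / (0.2747 + 0.006 + 0.4) ≈ 2.056706, MB₂ = 33.82 − 1.65 = 32.17, so M₂ = 2.056706 × 32.17 ≈ 66.1642 billion.
ΔM = M₂ − M₁ = 66.1642 − 79.1773 = -13.0131 billion.

-13.013 billion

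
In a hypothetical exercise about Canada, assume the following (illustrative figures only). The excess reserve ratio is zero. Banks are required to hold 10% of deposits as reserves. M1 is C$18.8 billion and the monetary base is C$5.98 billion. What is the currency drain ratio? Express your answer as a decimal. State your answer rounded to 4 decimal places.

Using m = M/MB = 18.8/5.98 ≈ 3.143813. From m = (1 + c)/(c + rr + e), rearranging gives 1 + c = m·(c + rr + e), so c·(1 − m) = m·(rr + e) − 1.
Hence c = [m·(rr + e) − 1]/(1 − m) = [3.143813 × (0.1 + 0) − 1] / (1 − 3.143813) ≈ 0.319813.

0.3198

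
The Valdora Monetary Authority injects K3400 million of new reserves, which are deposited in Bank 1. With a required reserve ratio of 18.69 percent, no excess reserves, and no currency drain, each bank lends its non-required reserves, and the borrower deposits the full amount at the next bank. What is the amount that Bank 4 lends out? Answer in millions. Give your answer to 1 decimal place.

K1486.1 million

Each bank lends a fraction (1 − rr) = 0.8131 of the deposit it receives, so Bank 4 receives 3400·0.8131^3 and lends 3400·0.8131^4 ≈ 1486.1230 million.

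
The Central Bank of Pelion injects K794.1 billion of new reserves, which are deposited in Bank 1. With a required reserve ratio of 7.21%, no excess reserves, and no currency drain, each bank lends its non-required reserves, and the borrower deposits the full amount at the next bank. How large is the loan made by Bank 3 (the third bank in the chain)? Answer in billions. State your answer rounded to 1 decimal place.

K634.4 billion

Each bank lends a fraction (1 − rr) = 0.9279 of the deposit it receives, so Bank 3 receives 794.1·0.9279^2 and lends 794.1·0.9279^3 ≈ 634.4227 billion.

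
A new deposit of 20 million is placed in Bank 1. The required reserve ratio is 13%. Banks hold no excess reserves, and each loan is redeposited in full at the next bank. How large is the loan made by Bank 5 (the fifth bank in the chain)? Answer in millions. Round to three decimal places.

9.968 million

Each bank lends a fraction (1 − rr) = 0.8700 of the deposit it receives, so Bank 5 receives 20·0.8700^4 and lends 20·0.8700^5 ≈ 9.9684 million.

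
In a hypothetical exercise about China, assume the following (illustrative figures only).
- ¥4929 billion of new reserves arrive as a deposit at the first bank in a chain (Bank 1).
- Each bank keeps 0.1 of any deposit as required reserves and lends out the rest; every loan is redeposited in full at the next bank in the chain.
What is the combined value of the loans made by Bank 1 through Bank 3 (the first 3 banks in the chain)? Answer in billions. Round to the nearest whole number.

¥12022 billion

Bank i lends (1 − rr)^i of the original deposit: Bank 1 lends 4929·0.9000 = 4436.1000, Bank 2 lends 4929·0.9000² = 3992.4900, and so on.
Summing a geometric series: total = 4929·[0.9000·(1 − 0.9000^3) / (1 − 0.9000)] = 12021.8310 billion.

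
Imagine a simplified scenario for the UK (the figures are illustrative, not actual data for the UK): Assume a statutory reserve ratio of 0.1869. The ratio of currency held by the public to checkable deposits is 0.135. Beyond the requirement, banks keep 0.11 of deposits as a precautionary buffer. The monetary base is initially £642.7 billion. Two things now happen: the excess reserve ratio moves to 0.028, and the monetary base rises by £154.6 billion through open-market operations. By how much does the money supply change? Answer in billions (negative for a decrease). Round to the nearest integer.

£897 billion

Before: m₁ = (1 + 0.135) / (0.1869 + 0.11 + 0.135) ≈ 2.6279, MB₁ = 642.7, so M₁ = 2.6279 × 642.7 ≈ 1688.9513 billion.
After: m₂ = (1 + 0.135) / (0.1869 + 0.028 + 0.135) ≈ 3.2438, MB₂ = 642.7 + 154.6 = 797.3, so M₂ = 3.2438 × 797.3 ≈ 2586.2817 billion.
ΔM = M₂ − M₁ = 2586.2817 − 1688.9513 = 897.3304 billion.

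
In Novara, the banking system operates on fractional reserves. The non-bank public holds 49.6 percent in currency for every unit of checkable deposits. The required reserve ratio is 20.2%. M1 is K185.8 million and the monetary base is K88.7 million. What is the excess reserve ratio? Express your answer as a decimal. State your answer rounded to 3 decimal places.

Using m = M/MB = 185.8/88.7 ≈ 2.094701. Since m = (1 + c)/(c + rr + e), the denominator satisfies c + rr + e = (1 + c)/m = (1 + 0.496) / 2.094701 ≈ 0.714183.
With c = 0.496 and rr = 0.202, the excess reserve ratio is 0.714183 − 0.496 − 0.202 = 0.016183.

0.016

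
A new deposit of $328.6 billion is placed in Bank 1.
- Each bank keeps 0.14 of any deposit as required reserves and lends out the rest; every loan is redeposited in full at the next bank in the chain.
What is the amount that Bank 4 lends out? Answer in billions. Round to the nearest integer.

Each bank lends a fraction (1 − rr) = 0.8600 of the deposit it receives, so Bank 4 receives 328.6·0.8600^3 and lends 328.6·0.8600^4 ≈ 179.7469 billion.

$180 billion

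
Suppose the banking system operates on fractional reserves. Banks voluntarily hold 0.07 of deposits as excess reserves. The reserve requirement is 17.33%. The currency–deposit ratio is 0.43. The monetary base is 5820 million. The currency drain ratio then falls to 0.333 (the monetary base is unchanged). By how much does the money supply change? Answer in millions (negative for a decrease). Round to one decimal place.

Initially m₁ = (1 + 0.43) / (0.1733 + 0.07 + 0.43) ≈ 2.123868, so M₁ = 2.123868 × 5820 ≈ 12360.9118 million.
After the change m₂ = (1 + 0.333) / (0.1733 + 0.07 + 0.333) ≈ 2.313031, so M₂ = 2.313031 × 5820 ≈ 13461.8404 million.
ΔM = M₂ − M₁ = 13461.8404 − 12360.9118 = 1100.9286 million.

1100.9 million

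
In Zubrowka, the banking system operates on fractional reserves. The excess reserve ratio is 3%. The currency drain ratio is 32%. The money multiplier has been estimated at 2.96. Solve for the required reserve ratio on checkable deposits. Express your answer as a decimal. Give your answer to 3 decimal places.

Using m = 2.96. Since m = (1 + c)/(c + rr + e), the denominator satisfies c + rr + e = (1 + c)/m = (1 + 0.32) / 2.96 ≈ 0.445946.
With c = 0.32 and e = 0.03, the required reserve ratio on checkable deposits is 0.445946 − 0.32 − 0.03 = 0.095946.

0.096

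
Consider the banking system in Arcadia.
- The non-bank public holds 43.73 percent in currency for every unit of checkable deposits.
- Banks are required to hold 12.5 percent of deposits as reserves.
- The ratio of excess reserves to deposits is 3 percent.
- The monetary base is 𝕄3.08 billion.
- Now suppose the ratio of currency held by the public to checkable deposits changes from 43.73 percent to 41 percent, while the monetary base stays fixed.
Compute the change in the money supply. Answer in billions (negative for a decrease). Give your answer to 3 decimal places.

Initially m₁ = (1 + 0.4373) / (0.125 + 0.03 + 0.4373) ≈ 2.42664, so M₁ = 2.42664 × 3.08 ≈ 7.4741 billion.
After the change m₂ = (1 + 0.41) / (0.125 + 0.03 + 0.41) ≈ 2.49558, so M₂ = 2.49558 × 3.08 ≈ 7.6864 billion.
ΔM = M₂ − M₁ = 7.6864 − 7.4741 = 0.2123 billion.

𝕄0.212 billion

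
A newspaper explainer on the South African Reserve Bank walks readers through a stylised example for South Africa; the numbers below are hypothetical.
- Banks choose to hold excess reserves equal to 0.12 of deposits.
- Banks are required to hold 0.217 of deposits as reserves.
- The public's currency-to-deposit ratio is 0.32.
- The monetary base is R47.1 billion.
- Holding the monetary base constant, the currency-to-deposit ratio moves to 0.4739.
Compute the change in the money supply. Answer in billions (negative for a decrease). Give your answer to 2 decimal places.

-9.02 billion

Initially m₁ = (1 + 0.32) / (0.217 + 0.12 + 0.32) ≈ 2.00913, so M₁ = 2.00913 × 47.1 ≈ 94.63 billion.
After the change m₂ = (1 + 0.4739) / (0.217 + 0.12 + 0.4739) ≈ 1.81761, so M₂ = 1.81761 × 47.1 ≈ 85.6094 billion.
ΔM = M₂ − M₁ = 85.6094 − 94.63 = -9.0206 billion.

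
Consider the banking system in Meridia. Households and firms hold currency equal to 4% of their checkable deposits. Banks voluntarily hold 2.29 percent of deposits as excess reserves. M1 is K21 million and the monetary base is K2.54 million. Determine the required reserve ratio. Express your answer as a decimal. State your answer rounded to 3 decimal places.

0.063

Using m = M/MB = 21/2.54 ≈ 8.267717. Since m = (1 + c)/(c + rr + e), the denominator satisfies c + rr + e = (1 + c)/m = (1 + 0.04) / 8.267717 ≈ 0.125790.
With c = 0.04 and e = 0.0229, the required reserve ratio is 0.125790 − 0.04 − 0.0229 = 0.06289.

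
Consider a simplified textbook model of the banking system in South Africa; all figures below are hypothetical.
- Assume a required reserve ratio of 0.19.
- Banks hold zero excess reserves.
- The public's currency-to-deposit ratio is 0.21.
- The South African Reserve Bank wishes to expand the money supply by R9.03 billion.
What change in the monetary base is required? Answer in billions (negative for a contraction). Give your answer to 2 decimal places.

R2.99 billion

The money multiplier is m = (1 + c) / (rr + c) = (1 + 0.21) / (0.19 + 0.21) = 3.0250.
ΔMB = ΔM / m = (+9.03) / 3.0250 ≈ 2.9851 billion.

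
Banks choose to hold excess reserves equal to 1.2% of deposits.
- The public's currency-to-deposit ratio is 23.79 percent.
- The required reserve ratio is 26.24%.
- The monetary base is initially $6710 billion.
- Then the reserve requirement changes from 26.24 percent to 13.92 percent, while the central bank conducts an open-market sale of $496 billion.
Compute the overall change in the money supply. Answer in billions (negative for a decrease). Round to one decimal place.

Before: m₁ = (1 + 0.2379) / (0.2624 + 0.012 + 0.2379) ≈ 2.416358, MB₁ = 6710, so M₁ = 2.416358 × 6710 ≈ 16213.7622 billion.
After: m₂ = (1 + 0.2379) / (0.1392 + 0.012 + 0.2379) ≈ 3.181444, MB₂ = 6710 − 496 = 6214, so M₂ = 3.181444 × 6214 ≈ 19769.493 billion.
ΔM = M₂ − M₁ = 19769.493 − 16213.7622 = 3555.7308 billion.

$3555.7 billion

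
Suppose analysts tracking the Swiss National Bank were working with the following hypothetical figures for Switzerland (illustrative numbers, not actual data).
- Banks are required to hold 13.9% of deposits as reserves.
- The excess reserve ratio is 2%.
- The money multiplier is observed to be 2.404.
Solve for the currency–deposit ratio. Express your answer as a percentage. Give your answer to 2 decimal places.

Using m = 2.404. From m = (1 + c)/(c + rr + e), rearranging gives 1 + c = m·(c + rr + e), so c·(1 − m) = m·(rr + e) − 1.
Hence c = [m·(rr + e) − 1]/(1 − m) = [2.404 × (0.139 + 0.02) − 1] / (1 − 2.404) ≈ 0.440003.

44.00%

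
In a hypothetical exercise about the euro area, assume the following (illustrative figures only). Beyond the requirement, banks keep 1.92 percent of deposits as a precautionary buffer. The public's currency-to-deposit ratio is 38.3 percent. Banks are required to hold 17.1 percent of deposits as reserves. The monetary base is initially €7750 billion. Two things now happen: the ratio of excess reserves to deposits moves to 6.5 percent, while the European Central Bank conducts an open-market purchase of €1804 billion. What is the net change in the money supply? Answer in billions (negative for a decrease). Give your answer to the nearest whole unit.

€2647 billion

Before: m₁ = (1 + 0.383) / (0.171 + 0.0192 + 0.383) ≈ 2.41277, MB₁ = 7750, so M₁ = 2.41277 × 7750 = 18698.9675 billion.
After: m₂ = (1 + 0.383) / (0.171 + 0.065 + 0.383) ≈ 2.23425, MB₂ = 7750 + 1804 = 9554, so M₂ = 2.23425 × 9554 = 21346.0245 billion.
ΔM = M₂ − M₁ = 21346.0245 − 18698.9675 = 2647.057 billion.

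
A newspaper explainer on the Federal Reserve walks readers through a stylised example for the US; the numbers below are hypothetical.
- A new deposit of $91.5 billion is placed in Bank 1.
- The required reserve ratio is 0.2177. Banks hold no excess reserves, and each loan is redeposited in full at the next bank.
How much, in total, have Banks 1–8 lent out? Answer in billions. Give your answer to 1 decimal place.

$282.7 billion

Bank i lends (1 − rr)^i of the original deposit: Bank 1 lends 91.5·0.7823 ≈ 71.5804, Bank 2 lends 91.5·0.7823² ≈ 55.9974, and so on.
Summing a geometric series: total = 91.5·[0.7823·(1 − 0.7823^8) / (1 − 0.7823)] ≈ 282.6796 billion.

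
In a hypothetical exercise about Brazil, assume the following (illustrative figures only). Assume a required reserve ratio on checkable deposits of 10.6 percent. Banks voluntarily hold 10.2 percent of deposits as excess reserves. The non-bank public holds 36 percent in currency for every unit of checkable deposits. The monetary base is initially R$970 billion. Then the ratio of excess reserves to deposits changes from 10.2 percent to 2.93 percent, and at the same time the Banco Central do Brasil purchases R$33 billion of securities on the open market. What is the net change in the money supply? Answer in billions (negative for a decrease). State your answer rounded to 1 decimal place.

Before: m₁ = (1 + 0.36) / (0.106 + 0.102 + 0.36) ≈ 2.394366, MB₁ = 970, so M₁ = 2.394366 × 970 ≈ 2322.535 billion.
After: m₂ = (1 + 0.36) / (0.106 + 0.0293 + 0.36) ≈ 2.745811, MB₂ = 970 + 33 = 1003, so M₂ = 2.745811 × 1003 ≈ 2754.0484 billion.
ΔM = M₂ − M₁ = 2754.0484 − 2322.535 = 431.5134 billion.

R$431.5 billion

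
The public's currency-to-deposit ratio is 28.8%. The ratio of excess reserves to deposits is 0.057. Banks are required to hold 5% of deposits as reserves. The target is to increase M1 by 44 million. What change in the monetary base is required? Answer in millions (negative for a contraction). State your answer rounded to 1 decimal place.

13.5 million

The money multiplier is m = (1 + c) / (rr + e + c) = (1 + 0.288) / (0.05 + 0.057 + 0.288) ≈ 3.2608.
ΔMB = ΔM / m = (+44) / 3.2608 ≈ 13.4936 million.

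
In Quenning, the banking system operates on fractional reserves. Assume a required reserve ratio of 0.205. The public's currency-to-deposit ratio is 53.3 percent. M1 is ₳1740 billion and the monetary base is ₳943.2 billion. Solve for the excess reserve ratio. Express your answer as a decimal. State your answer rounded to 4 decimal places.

0.0930

Using m = M/MB = 1740/943.2 ≈ 1.844784. Since m = (1 + c)/(c + rr + e), the denominator satisfies c + rr + e = (1 + c)/m = (1 + 0.533) / 1.844784 ≈ 0.830992.
With c = 0.533 and rr = 0.205, the excess reserve ratio is 0.830992 − 0.533 − 0.205 = 0.092992.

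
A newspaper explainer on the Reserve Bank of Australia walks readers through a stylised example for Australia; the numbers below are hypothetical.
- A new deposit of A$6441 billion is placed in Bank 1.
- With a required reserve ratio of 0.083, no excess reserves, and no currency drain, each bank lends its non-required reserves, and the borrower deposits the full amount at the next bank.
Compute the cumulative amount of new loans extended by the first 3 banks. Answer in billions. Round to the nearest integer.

A$16289 billion

Bank i lends (1 − rr)^i of the original deposit: Bank 1 lends 6441·0.9170 = 5906.3970, Bank 2 lends 6441·0.9170² ≈ 5416.1660, and so on.
Summing a geometric series: total = 6441·[0.9170·(1 − 0.9170^3) / (1 − 0.9170)] ≈ 16289.1873 billion.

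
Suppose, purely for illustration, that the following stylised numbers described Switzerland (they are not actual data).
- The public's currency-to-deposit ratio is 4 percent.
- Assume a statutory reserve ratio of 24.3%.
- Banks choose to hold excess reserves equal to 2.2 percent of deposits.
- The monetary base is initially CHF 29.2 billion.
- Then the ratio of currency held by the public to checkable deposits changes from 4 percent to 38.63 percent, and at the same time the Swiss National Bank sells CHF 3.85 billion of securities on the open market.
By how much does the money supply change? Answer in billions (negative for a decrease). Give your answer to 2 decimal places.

Before: m₁ = (1 + 0.04) / (0.243 + 0.022 + 0.04) ≈ 3.40984, MB₁ = 29.2, so M₁ = 3.40984 × 29.2 ≈ 99.5673 billion.
After: m₂ = (1 + 0.3863) / (0.243 + 0.022 + 0.3863) ≈ 2.12851, MB₂ = 29.2 − 3.85 = 25.35, so M₂ = 2.12851 × 25.35 ≈ 53.9577 billion.
ΔM = M₂ − M₁ = 53.9577 − 99.5673 = -45.6096 billion.

-45.61 billion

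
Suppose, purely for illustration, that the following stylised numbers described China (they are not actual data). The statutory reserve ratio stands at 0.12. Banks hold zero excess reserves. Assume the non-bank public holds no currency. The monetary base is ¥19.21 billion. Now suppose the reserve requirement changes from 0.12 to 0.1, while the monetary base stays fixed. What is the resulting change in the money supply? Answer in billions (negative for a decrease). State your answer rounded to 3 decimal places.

¥32.017 billion

Initially m₁ = 1 / (0.12) ≈ 8.333333, so M₁ = 8.333333 × 19.21 ≈ 160.0833 billion.
After the change m₂ = 1 / (0.1) = 10, so M₂ = 10 × 19.21 = 192.1 billion.
ΔM = M₂ − M₁ = 192.1 − 160.0833 = 32.0167 billion.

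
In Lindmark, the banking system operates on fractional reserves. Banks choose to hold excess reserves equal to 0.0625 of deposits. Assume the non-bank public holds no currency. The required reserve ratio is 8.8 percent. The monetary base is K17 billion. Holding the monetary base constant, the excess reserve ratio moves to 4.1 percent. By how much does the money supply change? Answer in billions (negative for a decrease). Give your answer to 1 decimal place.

K18.8 billion

Initially m₁ = 1 / (0.088 + 0.0625) ≈ 6.6445, so M₁ = 6.6445 × 17 = 112.9565 billion.
After the change m₂ = 1 / (0.088 + 0.041) ≈ 7.7519, so M₂ = 7.7519 × 17 = 131.7823 billion.
ΔM = M₂ − M₁ = 131.7823 − 112.9565 = 18.8258 billion.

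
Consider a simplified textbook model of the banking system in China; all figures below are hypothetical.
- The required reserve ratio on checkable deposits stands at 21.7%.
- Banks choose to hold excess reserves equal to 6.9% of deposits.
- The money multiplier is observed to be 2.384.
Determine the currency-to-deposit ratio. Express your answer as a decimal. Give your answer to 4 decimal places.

0.2299

Using m = 2.384. From m = (1 + c)/(c + rr + e), rearranging gives 1 + c = m·(c + rr + e), so c·(1 − m) = m·(rr + e) − 1.
Hence c = [m·(rr + e) − 1]/(1 − m) = [2.384 × (0.217 + 0.069) − 1] / (1 − 2.384) ≈ 0.229896.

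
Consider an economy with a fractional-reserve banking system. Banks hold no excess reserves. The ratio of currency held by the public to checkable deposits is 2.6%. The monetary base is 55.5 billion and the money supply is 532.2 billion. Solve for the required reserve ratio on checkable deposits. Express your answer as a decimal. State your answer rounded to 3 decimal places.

0.081

Using m = M/MB = 532.2/55.5 ≈ 9.589189. Since m = (1 + c)/(c + rr + e), the denominator satisfies c + rr + e = (1 + c)/m = (1 + 0.026) / 9.589189 ≈ 0.106995.
With c = 0.026 and e = 0, the required reserve ratio on checkable deposits is 0.106995 − 0.026 − 0 = 0.080995.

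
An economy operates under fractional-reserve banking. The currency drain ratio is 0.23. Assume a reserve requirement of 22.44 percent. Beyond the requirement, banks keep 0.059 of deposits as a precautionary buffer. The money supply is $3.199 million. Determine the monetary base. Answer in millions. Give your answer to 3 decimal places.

The money multiplier is m = (1 + c) / (rr + e + c) = (1 + 0.23) / (0.2244 + 0.059 + 0.23) ≈ 2.39579.
MB = M / m = 3.199 / 2.39579 ≈ 1.3353 million.

$1.335 million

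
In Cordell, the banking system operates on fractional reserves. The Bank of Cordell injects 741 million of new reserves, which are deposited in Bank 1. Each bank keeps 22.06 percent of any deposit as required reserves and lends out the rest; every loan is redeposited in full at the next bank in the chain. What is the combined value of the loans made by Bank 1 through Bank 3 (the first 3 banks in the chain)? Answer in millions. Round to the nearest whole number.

1378 million

Bank i lends (1 − rr)^i of the original deposit: Bank 1 lends 741·0.7794 = 577.5354, Bank 2 lends 741·0.7794² ≈ 450.1311, and so on.
Summing a geometric series: total = 741·[0.7794·(1 − 0.7794^3) / (1 − 0.7794)] ≈ 1378.4987 million.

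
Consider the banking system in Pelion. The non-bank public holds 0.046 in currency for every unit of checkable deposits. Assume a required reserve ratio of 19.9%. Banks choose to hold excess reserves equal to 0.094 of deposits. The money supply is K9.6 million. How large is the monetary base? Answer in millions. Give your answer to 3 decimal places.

K3.111 million

The money multiplier is m = (1 + c) / (rr + e + c) = (1 + 0.046) / (0.199 + 0.094 + 0.046) ≈ 3.08555.
MB = M / m = 9.6 / 3.08555 ≈ 3.1113 million.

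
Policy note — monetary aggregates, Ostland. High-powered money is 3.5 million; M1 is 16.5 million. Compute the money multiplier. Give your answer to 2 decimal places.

The money multiplier is m = M / MB = 16.5 / 3.5 ≈ 4.71429.

4.71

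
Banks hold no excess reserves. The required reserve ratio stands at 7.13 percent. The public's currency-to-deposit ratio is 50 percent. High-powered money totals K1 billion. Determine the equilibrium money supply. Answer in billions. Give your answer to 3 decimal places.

The money multiplier is m = (1 + c) / (rr + c) = (1 + 0.5) / (0.0713 + 0.5) ≈ 2.6256.
So M = m × MB = 2.6256 × 1 = 2.6256 billion.

K2.626 billion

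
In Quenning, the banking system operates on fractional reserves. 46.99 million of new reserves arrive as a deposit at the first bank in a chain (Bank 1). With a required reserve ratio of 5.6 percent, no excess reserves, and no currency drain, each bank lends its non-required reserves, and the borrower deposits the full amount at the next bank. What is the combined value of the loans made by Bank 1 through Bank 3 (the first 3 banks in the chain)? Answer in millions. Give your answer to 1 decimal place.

125.8 million

Bank i lends (1 − rr)^i of the original deposit: Bank 1 lends 46.99·0.9440 ≈ 44.3586, Bank 2 lends 46.99·0.9440² ≈ 41.8745, and so on.
Summing a geometric series: total = 46.99·[0.9440·(1 − 0.9440^3) / (1 − 0.9440)] ≈ 125.7626 million.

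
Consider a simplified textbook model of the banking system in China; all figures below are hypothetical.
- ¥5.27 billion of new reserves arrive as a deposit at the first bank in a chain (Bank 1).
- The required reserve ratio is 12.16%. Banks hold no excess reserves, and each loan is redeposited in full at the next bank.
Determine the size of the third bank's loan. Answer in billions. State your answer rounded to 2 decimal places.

¥3.57 billion

Each bank lends a fraction (1 − rr) = 0.8784 of the deposit it receives, so Bank 3 receives 5.27·0.8784^2 and lends 5.27·0.8784^3 ≈ 3.5718 billion.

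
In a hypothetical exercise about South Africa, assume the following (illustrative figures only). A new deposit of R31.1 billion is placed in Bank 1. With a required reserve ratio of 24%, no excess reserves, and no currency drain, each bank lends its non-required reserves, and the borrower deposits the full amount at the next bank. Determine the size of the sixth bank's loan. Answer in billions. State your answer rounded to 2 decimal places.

R5.99 billion

Each bank lends a fraction (1 − rr) = 0.7600 of the deposit it receives, so Bank 6 receives 31.1·0.7600^5 and lends 31.1·0.7600^6 ≈ 5.9930 billion.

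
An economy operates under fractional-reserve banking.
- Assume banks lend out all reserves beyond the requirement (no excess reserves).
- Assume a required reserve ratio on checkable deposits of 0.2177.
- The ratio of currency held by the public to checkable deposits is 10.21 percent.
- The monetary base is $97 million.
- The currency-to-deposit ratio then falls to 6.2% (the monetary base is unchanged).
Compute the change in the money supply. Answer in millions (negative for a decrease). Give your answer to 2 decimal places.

Initially m₁ = (1 + 0.1021) / (0.2177 + 0.1021) ≈ 3.44622, so M₁ = 3.44622 × 97 ≈ 334.2833 million.
After the change m₂ = (1 + 0.062) / (0.2177 + 0.062) ≈ 3.79693, so M₂ = 3.79693 × 97 ≈ 368.3022 million.
ΔM = M₂ − M₁ = 368.3022 − 334.2833 = 34.0189 million.

$34.02 million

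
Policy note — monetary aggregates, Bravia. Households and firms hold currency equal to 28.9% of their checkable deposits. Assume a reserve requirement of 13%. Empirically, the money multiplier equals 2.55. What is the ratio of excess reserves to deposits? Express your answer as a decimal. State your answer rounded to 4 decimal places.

Using m = 2.55. Since m = (1 + c)/(c + rr + e), the denominator satisfies c + rr + e = (1 + c)/m = (1 + 0.289) / 2.55 ≈ 0.505490.
With c = 0.289 and rr = 0.13, the ratio of excess reserves to deposits is 0.505490 − 0.289 − 0.13 = 0.08649.

0.0865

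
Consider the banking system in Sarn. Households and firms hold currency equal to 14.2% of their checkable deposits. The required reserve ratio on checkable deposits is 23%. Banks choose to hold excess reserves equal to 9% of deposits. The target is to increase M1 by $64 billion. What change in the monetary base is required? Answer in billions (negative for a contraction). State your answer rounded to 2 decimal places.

The money multiplier is m = (1 + c) / (rr + e + c) = (1 + 0.142) / (0.23 + 0.09 + 0.142) ≈ 2.47186.
ΔMB = ΔM / m = (+64) / 2.47186 ≈ 25.8914 billion.

$25.89 billion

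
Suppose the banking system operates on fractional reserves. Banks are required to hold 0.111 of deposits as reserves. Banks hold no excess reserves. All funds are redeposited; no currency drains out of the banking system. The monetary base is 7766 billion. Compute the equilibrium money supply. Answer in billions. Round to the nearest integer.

With no currency drain or excess reserves, the money multiplier is m = 1/rr = 1/0.111 ≈ 9.00901.
Money supply M = m × MB = 9.00901 × 7766 ≈ 69963.9717 billion.

69964 billion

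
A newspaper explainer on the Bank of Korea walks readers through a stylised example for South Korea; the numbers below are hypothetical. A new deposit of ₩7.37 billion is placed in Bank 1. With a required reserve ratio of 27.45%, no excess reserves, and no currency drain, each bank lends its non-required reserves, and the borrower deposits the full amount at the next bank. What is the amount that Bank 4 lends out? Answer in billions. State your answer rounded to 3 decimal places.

₩2.042 billion

Each bank lends a fraction (1 − rr) = 0.7255 of the deposit it receives, so Bank 4 receives 7.37·0.7255^3 and lends 7.37·0.7255^4 ≈ 2.0418 billion.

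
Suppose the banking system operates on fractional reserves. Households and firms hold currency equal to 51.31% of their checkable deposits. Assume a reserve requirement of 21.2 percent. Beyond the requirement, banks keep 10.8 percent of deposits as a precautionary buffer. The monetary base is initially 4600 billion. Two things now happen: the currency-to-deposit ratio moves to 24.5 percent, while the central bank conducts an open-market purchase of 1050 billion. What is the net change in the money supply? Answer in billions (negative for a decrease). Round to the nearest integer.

4095 billion

Before: m₁ = (1 + 0.5131) / (0.212 + 0.108 + 0.5131) ≈ 1.81623, MB₁ = 4600, so M₁ = 1.81623 × 4600 = 8354.658 billion.
After: m₂ = (1 + 0.245) / (0.212 + 0.108 + 0.245) ≈ 2.20354, MB₂ = 4600 + 1050 = 5650, so M₂ = 2.20354 × 5650 = 12450.001 billion.
ΔM = M₂ − M₁ = 12450.001 − 8354.658 = 4095.343 billion.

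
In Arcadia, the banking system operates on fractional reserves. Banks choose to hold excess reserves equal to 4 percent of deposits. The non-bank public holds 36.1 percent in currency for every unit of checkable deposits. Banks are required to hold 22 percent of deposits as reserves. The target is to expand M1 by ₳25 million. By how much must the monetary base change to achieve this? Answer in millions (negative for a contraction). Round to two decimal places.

The money multiplier is m = (1 + c) / (rr + e + c) = (1 + 0.361) / (0.22 + 0.04 + 0.361) ≈ 2.19163.
ΔMB = ΔM / m = (+25) / 2.19163 ≈ 11.407 million.

₳11.41 million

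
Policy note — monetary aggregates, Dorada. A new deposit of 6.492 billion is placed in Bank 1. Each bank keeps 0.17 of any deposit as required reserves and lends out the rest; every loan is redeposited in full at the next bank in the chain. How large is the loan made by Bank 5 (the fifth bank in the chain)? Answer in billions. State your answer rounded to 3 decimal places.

Each bank lends a fraction (1 − rr) = 0.8300 of the deposit it receives, so Bank 5 receives 6.492·0.8300^4 and lends 6.492·0.8300^5 ≈ 2.5572 billion.

2.557 billion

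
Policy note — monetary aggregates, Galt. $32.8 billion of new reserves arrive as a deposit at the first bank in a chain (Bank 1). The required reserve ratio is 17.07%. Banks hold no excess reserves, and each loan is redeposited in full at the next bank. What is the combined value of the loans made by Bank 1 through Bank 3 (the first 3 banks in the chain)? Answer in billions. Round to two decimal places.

Bank i lends (1 − rr)^i of the original deposit: Bank 1 lends 32.8·0.8293 ≈ 27.2010, Bank 2 lends 32.8·0.8293² ≈ 22.5578, and so on.
Summing a geometric series: total = 32.8·[0.8293·(1 − 0.8293^3) / (1 − 0.8293)] ≈ 68.4661 billion.

$68.47 billion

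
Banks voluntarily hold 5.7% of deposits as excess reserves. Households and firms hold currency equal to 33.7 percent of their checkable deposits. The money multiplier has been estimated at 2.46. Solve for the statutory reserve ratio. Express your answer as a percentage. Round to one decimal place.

14.9%

Using m = 2.46. Since m = (1 + c)/(c + rr + e), the denominator satisfies c + rr + e = (1 + c)/m = (1 + 0.337) / 2.46 ≈ 0.543496.
With c = 0.337 and e = 0.057, the statutory reserve ratio is 0.543496 − 0.337 − 0.057 = 0.149496.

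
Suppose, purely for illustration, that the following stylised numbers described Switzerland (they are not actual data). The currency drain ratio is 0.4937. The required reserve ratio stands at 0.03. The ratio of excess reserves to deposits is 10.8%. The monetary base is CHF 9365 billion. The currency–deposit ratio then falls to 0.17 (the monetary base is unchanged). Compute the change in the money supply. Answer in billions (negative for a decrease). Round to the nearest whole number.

Initially m₁ = (1 + 0.4937) / (0.03 + 0.108 + 0.4937) ≈ 2.36457, so M₁ = 2.36457 × 9365 ≈ 22144.198 billion.
After the change m₂ = (1 + 0.17) / (0.03 + 0.108 + 0.17) ≈ 3.79870, so M₂ = 3.79870 × 9365 = 35574.8255 billion.
ΔM = M₂ − M₁ = 35574.8255 − 22144.198 = 13430.6275 billion.

CHF 13431 billion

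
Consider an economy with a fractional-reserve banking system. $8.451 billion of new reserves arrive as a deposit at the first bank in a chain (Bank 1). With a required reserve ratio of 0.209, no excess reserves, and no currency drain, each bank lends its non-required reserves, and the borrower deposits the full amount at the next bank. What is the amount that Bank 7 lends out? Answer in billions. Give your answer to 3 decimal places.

$1.637 billion

Each bank lends a fraction (1 − rr) = 0.7910 of the deposit it receives, so Bank 7 receives 8.451·0.7910^6 and lends 8.451·0.7910^7 ≈ 1.6374 billion.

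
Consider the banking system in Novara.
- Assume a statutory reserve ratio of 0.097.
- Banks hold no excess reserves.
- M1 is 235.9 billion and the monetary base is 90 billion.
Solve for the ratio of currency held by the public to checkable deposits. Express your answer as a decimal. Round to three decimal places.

0.460

Using m = M/MB = 235.9/90 ≈ 2.621111. From m = (1 + c)/(c + rr + e), rearranging gives 1 + c = m·(c + rr + e), so c·(1 − m) = m·(rr + e) − 1.
Hence c = [m·(rr + e) − 1]/(1 − m) = [2.621111 × (0.097 + 0) − 1] / (1 − 2.621111) ≈ 0.460025.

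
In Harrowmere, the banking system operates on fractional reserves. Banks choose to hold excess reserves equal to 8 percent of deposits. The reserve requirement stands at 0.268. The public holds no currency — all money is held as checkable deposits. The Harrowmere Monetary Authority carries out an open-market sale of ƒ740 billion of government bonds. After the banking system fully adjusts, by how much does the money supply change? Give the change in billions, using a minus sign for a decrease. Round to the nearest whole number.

The money multiplier is m = 1 / (rr + e) = 1 / (0.268 + 0.08) ≈ 2.8736.
The sale removes 740 billion of base, so ΔM = m × ΔMB = 2.8736 × (−740) = -2126.464 billion.

-2126 billion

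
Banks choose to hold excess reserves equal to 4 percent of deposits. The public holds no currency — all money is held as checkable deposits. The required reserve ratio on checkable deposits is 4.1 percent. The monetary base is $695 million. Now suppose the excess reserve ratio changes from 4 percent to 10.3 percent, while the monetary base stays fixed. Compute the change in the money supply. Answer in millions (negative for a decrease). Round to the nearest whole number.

-3754 million

Initially m₁ = 1 / (0.041 + 0.04) ≈ 12.3457, so M₁ = 12.3457 × 695 = 8580.2615 million.
After the change m₂ = 1 / (0.041 + 0.103) ≈ 6.9444, so M₂ = 6.9444 × 695 = 4826.358 million.
ΔM = M₂ − M₁ = 4826.358 − 8580.2615 = -3753.9035 million.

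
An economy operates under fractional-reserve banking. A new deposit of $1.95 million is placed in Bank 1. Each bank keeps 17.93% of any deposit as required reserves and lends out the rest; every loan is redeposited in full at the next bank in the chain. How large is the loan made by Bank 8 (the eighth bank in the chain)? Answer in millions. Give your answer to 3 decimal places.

Each bank lends a fraction (1 − rr) = 0.8207 of the deposit it receives, so Bank 8 receives 1.95·0.8207^7 and lends 1.95·0.8207^8 ≈ 0.4013 million.

$0.401 million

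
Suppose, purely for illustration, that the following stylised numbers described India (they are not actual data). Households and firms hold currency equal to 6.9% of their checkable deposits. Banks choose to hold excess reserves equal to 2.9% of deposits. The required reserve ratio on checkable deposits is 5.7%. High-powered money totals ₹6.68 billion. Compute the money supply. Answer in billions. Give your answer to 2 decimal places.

The money multiplier is m = (1 + c) / (rr + e + c) = (1 + 0.069) / (0.057 + 0.029 + 0.069) ≈ 6.8968.
So M = m × MB = 6.8968 × 6.68 ≈ 46.0706 billion.

₹46.07 billion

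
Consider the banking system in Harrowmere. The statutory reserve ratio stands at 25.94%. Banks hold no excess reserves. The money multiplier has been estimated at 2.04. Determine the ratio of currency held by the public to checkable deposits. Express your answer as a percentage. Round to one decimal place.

Using m = 2.04. From m = (1 + c)/(c + rr + e), rearranging gives 1 + c = m·(c + rr + e), so c·(1 − m) = m·(rr + e) − 1.
Hence c = [m·(rr + e) − 1]/(1 − m) = [2.04 × (0.2594 + 0) − 1] / (1 − 2.04) ≈ 0.452715.

45.3%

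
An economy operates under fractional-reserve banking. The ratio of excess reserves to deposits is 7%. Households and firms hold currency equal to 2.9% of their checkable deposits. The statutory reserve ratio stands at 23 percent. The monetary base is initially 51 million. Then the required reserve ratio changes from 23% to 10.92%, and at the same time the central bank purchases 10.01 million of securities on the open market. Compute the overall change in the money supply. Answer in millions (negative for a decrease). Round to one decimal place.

142.0 million

Before: m₁ = (1 + 0.029) / (0.23 + 0.07 + 0.029) ≈ 3.1277, MB₁ = 51, so M₁ = 3.1277 × 51 = 159.5127 million.
After: m₂ = (1 + 0.029) / (0.1092 + 0.07 + 0.029) ≈ 4.9424, MB₂ = 51 + 10.01 = 61.01, so M₂ = 4.9424 × 61.01 ≈ 301.5358 million.
ΔM = M₂ − M₁ = 301.5358 − 159.5127 = 142.0231 million.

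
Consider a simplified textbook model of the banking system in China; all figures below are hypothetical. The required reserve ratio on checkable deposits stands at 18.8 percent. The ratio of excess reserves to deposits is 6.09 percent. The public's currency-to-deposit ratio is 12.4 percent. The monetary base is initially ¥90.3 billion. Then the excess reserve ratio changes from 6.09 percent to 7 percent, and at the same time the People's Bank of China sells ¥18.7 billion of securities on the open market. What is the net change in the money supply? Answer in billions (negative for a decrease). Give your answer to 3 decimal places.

-61.507 billion

Before: m₁ = (1 + 0.124) / (0.188 + 0.0609 + 0.124) ≈ 3.014213, MB₁ = 90.3, so M₁ = 3.014213 × 90.3 ≈ 272.1834 billion.
After: m₂ = (1 + 0.124) / (0.188 + 0.07 + 0.124) ≈ 2.942408, MB₂ = 90.3 − 18.7 = 71.6, so M₂ = 2.942408 × 71.6 ≈ 210.6764 billion.
ΔM = M₂ − M₁ = 210.6764 − 272.1834 = -61.507 billion.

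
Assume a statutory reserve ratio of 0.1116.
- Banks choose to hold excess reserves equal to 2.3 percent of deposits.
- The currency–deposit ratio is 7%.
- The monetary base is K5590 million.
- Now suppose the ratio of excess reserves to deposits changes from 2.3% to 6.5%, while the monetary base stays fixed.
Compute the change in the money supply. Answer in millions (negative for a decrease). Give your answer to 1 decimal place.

Initially m₁ = (1 + 0.07) / (0.1116 + 0.023 + 0.07) ≈ 5.229717, so M₁ = 5.229717 × 5590 ≈ 29234.118 million.
After the change m₂ = (1 + 0.07) / (0.1116 + 0.065 + 0.07) ≈ 4.339011, so M₂ = 4.339011 × 5590 ≈ 24255.0715 million.
ΔM = M₂ − M₁ = 24255.0715 − 29234.118 = -4979.0465 million.

-4979.0 million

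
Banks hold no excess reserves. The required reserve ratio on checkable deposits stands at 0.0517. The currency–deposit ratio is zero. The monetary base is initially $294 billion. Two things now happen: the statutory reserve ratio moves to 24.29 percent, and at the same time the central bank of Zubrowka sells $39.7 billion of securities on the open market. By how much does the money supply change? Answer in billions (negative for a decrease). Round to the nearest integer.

-4640 billion

Before: m₁ = 1 / (0.0517) ≈ 19.3424, MB₁ = 294, so M₁ = 19.3424 × 294 = 5686.6656 billion.
After: m₂ = 1 / (0.2429) ≈ 4.1169, MB₂ = 294 − 39.7 = 254.3, so M₂ = 4.1169 × 254.3 ≈ 1046.9277 billion.
ΔM = M₂ − M₁ = 1046.9277 − 5686.6656 = -4639.7379 billion.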